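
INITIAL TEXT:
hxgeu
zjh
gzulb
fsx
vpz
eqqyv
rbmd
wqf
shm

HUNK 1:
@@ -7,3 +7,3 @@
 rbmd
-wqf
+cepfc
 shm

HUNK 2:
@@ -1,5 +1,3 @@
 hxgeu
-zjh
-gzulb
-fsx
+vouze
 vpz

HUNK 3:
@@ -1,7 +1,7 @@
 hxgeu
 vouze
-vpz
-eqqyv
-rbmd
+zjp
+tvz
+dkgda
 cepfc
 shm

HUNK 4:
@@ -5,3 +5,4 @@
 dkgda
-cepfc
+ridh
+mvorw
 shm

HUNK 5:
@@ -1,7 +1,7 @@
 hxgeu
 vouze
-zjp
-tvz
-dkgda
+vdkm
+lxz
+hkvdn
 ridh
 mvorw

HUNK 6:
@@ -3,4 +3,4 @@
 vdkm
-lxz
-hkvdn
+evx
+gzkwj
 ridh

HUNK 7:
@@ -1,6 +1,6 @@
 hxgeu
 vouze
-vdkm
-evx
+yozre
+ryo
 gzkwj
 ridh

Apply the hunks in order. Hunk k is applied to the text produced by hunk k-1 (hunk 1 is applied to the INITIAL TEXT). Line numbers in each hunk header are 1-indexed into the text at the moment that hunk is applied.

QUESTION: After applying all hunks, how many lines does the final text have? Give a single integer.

Answer: 8

Derivation:
Hunk 1: at line 7 remove [wqf] add [cepfc] -> 9 lines: hxgeu zjh gzulb fsx vpz eqqyv rbmd cepfc shm
Hunk 2: at line 1 remove [zjh,gzulb,fsx] add [vouze] -> 7 lines: hxgeu vouze vpz eqqyv rbmd cepfc shm
Hunk 3: at line 1 remove [vpz,eqqyv,rbmd] add [zjp,tvz,dkgda] -> 7 lines: hxgeu vouze zjp tvz dkgda cepfc shm
Hunk 4: at line 5 remove [cepfc] add [ridh,mvorw] -> 8 lines: hxgeu vouze zjp tvz dkgda ridh mvorw shm
Hunk 5: at line 1 remove [zjp,tvz,dkgda] add [vdkm,lxz,hkvdn] -> 8 lines: hxgeu vouze vdkm lxz hkvdn ridh mvorw shm
Hunk 6: at line 3 remove [lxz,hkvdn] add [evx,gzkwj] -> 8 lines: hxgeu vouze vdkm evx gzkwj ridh mvorw shm
Hunk 7: at line 1 remove [vdkm,evx] add [yozre,ryo] -> 8 lines: hxgeu vouze yozre ryo gzkwj ridh mvorw shm
Final line count: 8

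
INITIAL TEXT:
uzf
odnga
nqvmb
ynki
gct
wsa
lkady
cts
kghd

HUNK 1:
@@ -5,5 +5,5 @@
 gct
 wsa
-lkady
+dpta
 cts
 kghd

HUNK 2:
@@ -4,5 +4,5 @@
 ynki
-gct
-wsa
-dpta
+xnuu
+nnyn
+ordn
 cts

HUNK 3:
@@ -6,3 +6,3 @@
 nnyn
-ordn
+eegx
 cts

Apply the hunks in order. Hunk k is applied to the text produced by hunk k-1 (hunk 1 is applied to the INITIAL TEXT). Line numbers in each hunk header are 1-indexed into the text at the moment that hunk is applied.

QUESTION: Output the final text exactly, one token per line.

Hunk 1: at line 5 remove [lkady] add [dpta] -> 9 lines: uzf odnga nqvmb ynki gct wsa dpta cts kghd
Hunk 2: at line 4 remove [gct,wsa,dpta] add [xnuu,nnyn,ordn] -> 9 lines: uzf odnga nqvmb ynki xnuu nnyn ordn cts kghd
Hunk 3: at line 6 remove [ordn] add [eegx] -> 9 lines: uzf odnga nqvmb ynki xnuu nnyn eegx cts kghd

Answer: uzf
odnga
nqvmb
ynki
xnuu
nnyn
eegx
cts
kghd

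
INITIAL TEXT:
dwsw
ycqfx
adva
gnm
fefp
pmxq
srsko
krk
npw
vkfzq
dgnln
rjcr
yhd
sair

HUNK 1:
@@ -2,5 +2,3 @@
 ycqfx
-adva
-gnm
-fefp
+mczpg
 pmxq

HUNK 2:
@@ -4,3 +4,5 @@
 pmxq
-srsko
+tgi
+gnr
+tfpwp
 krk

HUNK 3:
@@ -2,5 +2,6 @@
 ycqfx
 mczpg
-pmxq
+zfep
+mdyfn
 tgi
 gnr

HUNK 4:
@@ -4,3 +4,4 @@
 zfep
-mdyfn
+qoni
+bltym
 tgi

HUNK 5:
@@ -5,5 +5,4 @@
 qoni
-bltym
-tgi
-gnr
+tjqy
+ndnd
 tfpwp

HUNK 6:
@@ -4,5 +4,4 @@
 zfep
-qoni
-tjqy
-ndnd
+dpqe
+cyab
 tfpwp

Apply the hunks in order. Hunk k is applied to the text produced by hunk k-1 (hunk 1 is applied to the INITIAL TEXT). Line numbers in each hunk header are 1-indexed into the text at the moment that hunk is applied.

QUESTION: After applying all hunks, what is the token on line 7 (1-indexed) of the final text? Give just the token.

Hunk 1: at line 2 remove [adva,gnm,fefp] add [mczpg] -> 12 lines: dwsw ycqfx mczpg pmxq srsko krk npw vkfzq dgnln rjcr yhd sair
Hunk 2: at line 4 remove [srsko] add [tgi,gnr,tfpwp] -> 14 lines: dwsw ycqfx mczpg pmxq tgi gnr tfpwp krk npw vkfzq dgnln rjcr yhd sair
Hunk 3: at line 2 remove [pmxq] add [zfep,mdyfn] -> 15 lines: dwsw ycqfx mczpg zfep mdyfn tgi gnr tfpwp krk npw vkfzq dgnln rjcr yhd sair
Hunk 4: at line 4 remove [mdyfn] add [qoni,bltym] -> 16 lines: dwsw ycqfx mczpg zfep qoni bltym tgi gnr tfpwp krk npw vkfzq dgnln rjcr yhd sair
Hunk 5: at line 5 remove [bltym,tgi,gnr] add [tjqy,ndnd] -> 15 lines: dwsw ycqfx mczpg zfep qoni tjqy ndnd tfpwp krk npw vkfzq dgnln rjcr yhd sair
Hunk 6: at line 4 remove [qoni,tjqy,ndnd] add [dpqe,cyab] -> 14 lines: dwsw ycqfx mczpg zfep dpqe cyab tfpwp krk npw vkfzq dgnln rjcr yhd sair
Final line 7: tfpwp

Answer: tfpwp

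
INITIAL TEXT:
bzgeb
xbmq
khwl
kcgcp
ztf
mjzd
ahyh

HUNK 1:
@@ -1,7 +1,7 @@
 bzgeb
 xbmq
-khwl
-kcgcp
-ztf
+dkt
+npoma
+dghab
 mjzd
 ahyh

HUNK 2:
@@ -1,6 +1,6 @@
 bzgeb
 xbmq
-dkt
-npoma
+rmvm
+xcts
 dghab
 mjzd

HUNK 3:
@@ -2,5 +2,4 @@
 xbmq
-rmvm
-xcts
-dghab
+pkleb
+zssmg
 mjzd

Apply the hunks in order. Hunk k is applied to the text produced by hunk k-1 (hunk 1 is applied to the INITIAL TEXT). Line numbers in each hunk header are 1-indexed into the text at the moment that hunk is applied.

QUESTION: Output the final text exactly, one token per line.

Hunk 1: at line 1 remove [khwl,kcgcp,ztf] add [dkt,npoma,dghab] -> 7 lines: bzgeb xbmq dkt npoma dghab mjzd ahyh
Hunk 2: at line 1 remove [dkt,npoma] add [rmvm,xcts] -> 7 lines: bzgeb xbmq rmvm xcts dghab mjzd ahyh
Hunk 3: at line 2 remove [rmvm,xcts,dghab] add [pkleb,zssmg] -> 6 lines: bzgeb xbmq pkleb zssmg mjzd ahyh

Answer: bzgeb
xbmq
pkleb
zssmg
mjzd
ahyh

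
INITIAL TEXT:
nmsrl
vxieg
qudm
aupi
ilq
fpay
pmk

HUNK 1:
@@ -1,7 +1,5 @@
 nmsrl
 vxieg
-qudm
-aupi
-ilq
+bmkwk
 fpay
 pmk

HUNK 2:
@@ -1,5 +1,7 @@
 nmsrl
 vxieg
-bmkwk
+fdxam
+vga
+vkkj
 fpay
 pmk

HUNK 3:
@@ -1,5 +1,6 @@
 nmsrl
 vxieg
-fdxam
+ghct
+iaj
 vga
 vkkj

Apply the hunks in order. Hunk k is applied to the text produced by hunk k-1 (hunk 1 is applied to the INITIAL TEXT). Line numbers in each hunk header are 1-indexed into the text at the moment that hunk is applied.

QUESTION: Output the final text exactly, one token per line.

Answer: nmsrl
vxieg
ghct
iaj
vga
vkkj
fpay
pmk

Derivation:
Hunk 1: at line 1 remove [qudm,aupi,ilq] add [bmkwk] -> 5 lines: nmsrl vxieg bmkwk fpay pmk
Hunk 2: at line 1 remove [bmkwk] add [fdxam,vga,vkkj] -> 7 lines: nmsrl vxieg fdxam vga vkkj fpay pmk
Hunk 3: at line 1 remove [fdxam] add [ghct,iaj] -> 8 lines: nmsrl vxieg ghct iaj vga vkkj fpay pmk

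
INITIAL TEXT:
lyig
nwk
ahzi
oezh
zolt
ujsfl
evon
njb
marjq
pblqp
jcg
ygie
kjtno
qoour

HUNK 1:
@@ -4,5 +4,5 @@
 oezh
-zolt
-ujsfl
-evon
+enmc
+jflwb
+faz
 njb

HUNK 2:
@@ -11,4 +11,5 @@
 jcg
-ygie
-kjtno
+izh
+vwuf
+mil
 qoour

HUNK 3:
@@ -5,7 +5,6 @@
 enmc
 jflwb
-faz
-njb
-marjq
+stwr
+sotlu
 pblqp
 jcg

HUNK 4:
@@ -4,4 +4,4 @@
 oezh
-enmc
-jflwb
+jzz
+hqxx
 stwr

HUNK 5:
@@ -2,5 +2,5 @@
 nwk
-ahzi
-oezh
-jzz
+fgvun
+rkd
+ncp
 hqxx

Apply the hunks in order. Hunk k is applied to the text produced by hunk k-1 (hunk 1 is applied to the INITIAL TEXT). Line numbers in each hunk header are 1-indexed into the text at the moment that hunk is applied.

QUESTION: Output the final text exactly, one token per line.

Answer: lyig
nwk
fgvun
rkd
ncp
hqxx
stwr
sotlu
pblqp
jcg
izh
vwuf
mil
qoour

Derivation:
Hunk 1: at line 4 remove [zolt,ujsfl,evon] add [enmc,jflwb,faz] -> 14 lines: lyig nwk ahzi oezh enmc jflwb faz njb marjq pblqp jcg ygie kjtno qoour
Hunk 2: at line 11 remove [ygie,kjtno] add [izh,vwuf,mil] -> 15 lines: lyig nwk ahzi oezh enmc jflwb faz njb marjq pblqp jcg izh vwuf mil qoour
Hunk 3: at line 5 remove [faz,njb,marjq] add [stwr,sotlu] -> 14 lines: lyig nwk ahzi oezh enmc jflwb stwr sotlu pblqp jcg izh vwuf mil qoour
Hunk 4: at line 4 remove [enmc,jflwb] add [jzz,hqxx] -> 14 lines: lyig nwk ahzi oezh jzz hqxx stwr sotlu pblqp jcg izh vwuf mil qoour
Hunk 5: at line 2 remove [ahzi,oezh,jzz] add [fgvun,rkd,ncp] -> 14 lines: lyig nwk fgvun rkd ncp hqxx stwr sotlu pblqp jcg izh vwuf mil qoour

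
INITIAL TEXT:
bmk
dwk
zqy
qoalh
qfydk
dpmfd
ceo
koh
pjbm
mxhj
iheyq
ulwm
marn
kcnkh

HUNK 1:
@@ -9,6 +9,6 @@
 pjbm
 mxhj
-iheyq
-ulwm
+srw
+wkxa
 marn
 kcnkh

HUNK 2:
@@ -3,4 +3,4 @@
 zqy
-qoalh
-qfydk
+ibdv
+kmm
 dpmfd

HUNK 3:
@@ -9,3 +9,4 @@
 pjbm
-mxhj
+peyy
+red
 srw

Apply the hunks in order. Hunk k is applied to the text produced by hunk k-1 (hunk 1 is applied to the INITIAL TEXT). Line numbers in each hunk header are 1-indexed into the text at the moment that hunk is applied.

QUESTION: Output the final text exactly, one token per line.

Answer: bmk
dwk
zqy
ibdv
kmm
dpmfd
ceo
koh
pjbm
peyy
red
srw
wkxa
marn
kcnkh

Derivation:
Hunk 1: at line 9 remove [iheyq,ulwm] add [srw,wkxa] -> 14 lines: bmk dwk zqy qoalh qfydk dpmfd ceo koh pjbm mxhj srw wkxa marn kcnkh
Hunk 2: at line 3 remove [qoalh,qfydk] add [ibdv,kmm] -> 14 lines: bmk dwk zqy ibdv kmm dpmfd ceo koh pjbm mxhj srw wkxa marn kcnkh
Hunk 3: at line 9 remove [mxhj] add [peyy,red] -> 15 lines: bmk dwk zqy ibdv kmm dpmfd ceo koh pjbm peyy red srw wkxa marn kcnkh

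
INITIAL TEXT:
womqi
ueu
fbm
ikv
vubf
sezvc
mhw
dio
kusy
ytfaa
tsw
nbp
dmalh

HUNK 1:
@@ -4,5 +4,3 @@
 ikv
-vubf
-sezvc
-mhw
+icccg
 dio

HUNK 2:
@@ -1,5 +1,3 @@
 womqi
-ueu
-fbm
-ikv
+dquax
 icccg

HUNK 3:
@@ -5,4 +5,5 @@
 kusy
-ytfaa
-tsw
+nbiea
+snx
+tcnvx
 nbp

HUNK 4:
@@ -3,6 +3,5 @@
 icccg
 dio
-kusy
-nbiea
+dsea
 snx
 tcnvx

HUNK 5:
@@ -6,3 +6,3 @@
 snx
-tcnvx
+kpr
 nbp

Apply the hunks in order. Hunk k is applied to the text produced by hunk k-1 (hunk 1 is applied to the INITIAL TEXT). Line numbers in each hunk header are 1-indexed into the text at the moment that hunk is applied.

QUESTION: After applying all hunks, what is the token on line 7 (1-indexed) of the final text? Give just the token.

Answer: kpr

Derivation:
Hunk 1: at line 4 remove [vubf,sezvc,mhw] add [icccg] -> 11 lines: womqi ueu fbm ikv icccg dio kusy ytfaa tsw nbp dmalh
Hunk 2: at line 1 remove [ueu,fbm,ikv] add [dquax] -> 9 lines: womqi dquax icccg dio kusy ytfaa tsw nbp dmalh
Hunk 3: at line 5 remove [ytfaa,tsw] add [nbiea,snx,tcnvx] -> 10 lines: womqi dquax icccg dio kusy nbiea snx tcnvx nbp dmalh
Hunk 4: at line 3 remove [kusy,nbiea] add [dsea] -> 9 lines: womqi dquax icccg dio dsea snx tcnvx nbp dmalh
Hunk 5: at line 6 remove [tcnvx] add [kpr] -> 9 lines: womqi dquax icccg dio dsea snx kpr nbp dmalh
Final line 7: kpr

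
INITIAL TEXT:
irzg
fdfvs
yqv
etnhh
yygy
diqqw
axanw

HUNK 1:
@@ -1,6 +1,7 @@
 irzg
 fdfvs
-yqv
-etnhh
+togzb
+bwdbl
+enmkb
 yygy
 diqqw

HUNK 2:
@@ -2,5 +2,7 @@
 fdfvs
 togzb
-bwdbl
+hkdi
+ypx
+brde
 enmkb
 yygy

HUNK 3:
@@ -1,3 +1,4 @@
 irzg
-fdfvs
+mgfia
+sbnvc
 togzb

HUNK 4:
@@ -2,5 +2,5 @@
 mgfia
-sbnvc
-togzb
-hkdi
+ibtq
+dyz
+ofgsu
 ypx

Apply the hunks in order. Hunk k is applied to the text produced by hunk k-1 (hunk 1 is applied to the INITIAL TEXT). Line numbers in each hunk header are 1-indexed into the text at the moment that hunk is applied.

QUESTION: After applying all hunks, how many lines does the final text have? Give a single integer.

Answer: 11

Derivation:
Hunk 1: at line 1 remove [yqv,etnhh] add [togzb,bwdbl,enmkb] -> 8 lines: irzg fdfvs togzb bwdbl enmkb yygy diqqw axanw
Hunk 2: at line 2 remove [bwdbl] add [hkdi,ypx,brde] -> 10 lines: irzg fdfvs togzb hkdi ypx brde enmkb yygy diqqw axanw
Hunk 3: at line 1 remove [fdfvs] add [mgfia,sbnvc] -> 11 lines: irzg mgfia sbnvc togzb hkdi ypx brde enmkb yygy diqqw axanw
Hunk 4: at line 2 remove [sbnvc,togzb,hkdi] add [ibtq,dyz,ofgsu] -> 11 lines: irzg mgfia ibtq dyz ofgsu ypx brde enmkb yygy diqqw axanw
Final line count: 11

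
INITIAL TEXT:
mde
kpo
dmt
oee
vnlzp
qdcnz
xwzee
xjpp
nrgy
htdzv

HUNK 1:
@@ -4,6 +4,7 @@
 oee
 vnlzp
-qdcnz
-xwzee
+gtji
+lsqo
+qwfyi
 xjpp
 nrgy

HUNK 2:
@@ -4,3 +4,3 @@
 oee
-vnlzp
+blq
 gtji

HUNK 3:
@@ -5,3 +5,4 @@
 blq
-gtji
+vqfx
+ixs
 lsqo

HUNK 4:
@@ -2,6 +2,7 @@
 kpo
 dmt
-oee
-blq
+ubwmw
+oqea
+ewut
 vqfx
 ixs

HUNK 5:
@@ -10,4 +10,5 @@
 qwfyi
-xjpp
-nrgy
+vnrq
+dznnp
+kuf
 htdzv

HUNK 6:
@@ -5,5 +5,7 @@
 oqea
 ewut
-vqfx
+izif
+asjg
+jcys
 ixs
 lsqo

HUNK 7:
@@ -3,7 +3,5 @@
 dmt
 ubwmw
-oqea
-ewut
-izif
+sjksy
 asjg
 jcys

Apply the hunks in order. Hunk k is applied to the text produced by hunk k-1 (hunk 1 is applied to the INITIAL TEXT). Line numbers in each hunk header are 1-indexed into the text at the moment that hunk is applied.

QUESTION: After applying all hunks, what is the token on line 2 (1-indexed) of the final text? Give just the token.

Answer: kpo

Derivation:
Hunk 1: at line 4 remove [qdcnz,xwzee] add [gtji,lsqo,qwfyi] -> 11 lines: mde kpo dmt oee vnlzp gtji lsqo qwfyi xjpp nrgy htdzv
Hunk 2: at line 4 remove [vnlzp] add [blq] -> 11 lines: mde kpo dmt oee blq gtji lsqo qwfyi xjpp nrgy htdzv
Hunk 3: at line 5 remove [gtji] add [vqfx,ixs] -> 12 lines: mde kpo dmt oee blq vqfx ixs lsqo qwfyi xjpp nrgy htdzv
Hunk 4: at line 2 remove [oee,blq] add [ubwmw,oqea,ewut] -> 13 lines: mde kpo dmt ubwmw oqea ewut vqfx ixs lsqo qwfyi xjpp nrgy htdzv
Hunk 5: at line 10 remove [xjpp,nrgy] add [vnrq,dznnp,kuf] -> 14 lines: mde kpo dmt ubwmw oqea ewut vqfx ixs lsqo qwfyi vnrq dznnp kuf htdzv
Hunk 6: at line 5 remove [vqfx] add [izif,asjg,jcys] -> 16 lines: mde kpo dmt ubwmw oqea ewut izif asjg jcys ixs lsqo qwfyi vnrq dznnp kuf htdzv
Hunk 7: at line 3 remove [oqea,ewut,izif] add [sjksy] -> 14 lines: mde kpo dmt ubwmw sjksy asjg jcys ixs lsqo qwfyi vnrq dznnp kuf htdzv
Final line 2: kpo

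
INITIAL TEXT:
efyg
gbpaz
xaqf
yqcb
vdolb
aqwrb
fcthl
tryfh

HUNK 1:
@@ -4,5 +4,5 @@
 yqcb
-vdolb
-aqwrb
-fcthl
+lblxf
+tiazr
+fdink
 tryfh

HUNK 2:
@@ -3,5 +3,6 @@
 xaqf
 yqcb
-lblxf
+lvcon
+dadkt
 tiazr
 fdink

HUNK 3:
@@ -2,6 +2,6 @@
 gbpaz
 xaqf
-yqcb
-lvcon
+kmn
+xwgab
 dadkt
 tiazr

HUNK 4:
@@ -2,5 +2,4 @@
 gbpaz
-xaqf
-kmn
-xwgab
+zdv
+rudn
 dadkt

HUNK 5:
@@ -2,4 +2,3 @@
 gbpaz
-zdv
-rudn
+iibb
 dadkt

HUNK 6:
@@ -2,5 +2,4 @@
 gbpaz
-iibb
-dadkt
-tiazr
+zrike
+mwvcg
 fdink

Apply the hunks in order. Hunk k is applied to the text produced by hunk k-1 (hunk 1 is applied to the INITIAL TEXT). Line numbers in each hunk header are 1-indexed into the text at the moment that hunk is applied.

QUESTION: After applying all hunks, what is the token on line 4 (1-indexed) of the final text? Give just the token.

Hunk 1: at line 4 remove [vdolb,aqwrb,fcthl] add [lblxf,tiazr,fdink] -> 8 lines: efyg gbpaz xaqf yqcb lblxf tiazr fdink tryfh
Hunk 2: at line 3 remove [lblxf] add [lvcon,dadkt] -> 9 lines: efyg gbpaz xaqf yqcb lvcon dadkt tiazr fdink tryfh
Hunk 3: at line 2 remove [yqcb,lvcon] add [kmn,xwgab] -> 9 lines: efyg gbpaz xaqf kmn xwgab dadkt tiazr fdink tryfh
Hunk 4: at line 2 remove [xaqf,kmn,xwgab] add [zdv,rudn] -> 8 lines: efyg gbpaz zdv rudn dadkt tiazr fdink tryfh
Hunk 5: at line 2 remove [zdv,rudn] add [iibb] -> 7 lines: efyg gbpaz iibb dadkt tiazr fdink tryfh
Hunk 6: at line 2 remove [iibb,dadkt,tiazr] add [zrike,mwvcg] -> 6 lines: efyg gbpaz zrike mwvcg fdink tryfh
Final line 4: mwvcg

Answer: mwvcg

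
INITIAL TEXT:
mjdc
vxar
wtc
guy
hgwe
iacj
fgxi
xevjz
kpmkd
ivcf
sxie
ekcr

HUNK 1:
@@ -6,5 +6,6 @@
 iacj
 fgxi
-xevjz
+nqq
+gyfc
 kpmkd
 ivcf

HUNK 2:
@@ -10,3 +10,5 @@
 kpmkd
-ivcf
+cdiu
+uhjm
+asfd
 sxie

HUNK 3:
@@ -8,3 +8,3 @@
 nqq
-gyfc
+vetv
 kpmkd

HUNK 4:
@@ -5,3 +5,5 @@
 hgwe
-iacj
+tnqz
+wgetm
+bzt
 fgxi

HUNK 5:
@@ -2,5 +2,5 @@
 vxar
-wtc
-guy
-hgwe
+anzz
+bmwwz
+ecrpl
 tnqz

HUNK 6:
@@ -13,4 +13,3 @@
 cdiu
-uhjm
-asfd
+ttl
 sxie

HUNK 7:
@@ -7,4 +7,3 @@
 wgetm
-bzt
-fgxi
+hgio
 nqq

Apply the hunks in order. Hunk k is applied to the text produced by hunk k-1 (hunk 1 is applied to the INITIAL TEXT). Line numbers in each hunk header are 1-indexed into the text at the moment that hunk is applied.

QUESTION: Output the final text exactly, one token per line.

Answer: mjdc
vxar
anzz
bmwwz
ecrpl
tnqz
wgetm
hgio
nqq
vetv
kpmkd
cdiu
ttl
sxie
ekcr

Derivation:
Hunk 1: at line 6 remove [xevjz] add [nqq,gyfc] -> 13 lines: mjdc vxar wtc guy hgwe iacj fgxi nqq gyfc kpmkd ivcf sxie ekcr
Hunk 2: at line 10 remove [ivcf] add [cdiu,uhjm,asfd] -> 15 lines: mjdc vxar wtc guy hgwe iacj fgxi nqq gyfc kpmkd cdiu uhjm asfd sxie ekcr
Hunk 3: at line 8 remove [gyfc] add [vetv] -> 15 lines: mjdc vxar wtc guy hgwe iacj fgxi nqq vetv kpmkd cdiu uhjm asfd sxie ekcr
Hunk 4: at line 5 remove [iacj] add [tnqz,wgetm,bzt] -> 17 lines: mjdc vxar wtc guy hgwe tnqz wgetm bzt fgxi nqq vetv kpmkd cdiu uhjm asfd sxie ekcr
Hunk 5: at line 2 remove [wtc,guy,hgwe] add [anzz,bmwwz,ecrpl] -> 17 lines: mjdc vxar anzz bmwwz ecrpl tnqz wgetm bzt fgxi nqq vetv kpmkd cdiu uhjm asfd sxie ekcr
Hunk 6: at line 13 remove [uhjm,asfd] add [ttl] -> 16 lines: mjdc vxar anzz bmwwz ecrpl tnqz wgetm bzt fgxi nqq vetv kpmkd cdiu ttl sxie ekcr
Hunk 7: at line 7 remove [bzt,fgxi] add [hgio] -> 15 lines: mjdc vxar anzz bmwwz ecrpl tnqz wgetm hgio nqq vetv kpmkd cdiu ttl sxie ekcr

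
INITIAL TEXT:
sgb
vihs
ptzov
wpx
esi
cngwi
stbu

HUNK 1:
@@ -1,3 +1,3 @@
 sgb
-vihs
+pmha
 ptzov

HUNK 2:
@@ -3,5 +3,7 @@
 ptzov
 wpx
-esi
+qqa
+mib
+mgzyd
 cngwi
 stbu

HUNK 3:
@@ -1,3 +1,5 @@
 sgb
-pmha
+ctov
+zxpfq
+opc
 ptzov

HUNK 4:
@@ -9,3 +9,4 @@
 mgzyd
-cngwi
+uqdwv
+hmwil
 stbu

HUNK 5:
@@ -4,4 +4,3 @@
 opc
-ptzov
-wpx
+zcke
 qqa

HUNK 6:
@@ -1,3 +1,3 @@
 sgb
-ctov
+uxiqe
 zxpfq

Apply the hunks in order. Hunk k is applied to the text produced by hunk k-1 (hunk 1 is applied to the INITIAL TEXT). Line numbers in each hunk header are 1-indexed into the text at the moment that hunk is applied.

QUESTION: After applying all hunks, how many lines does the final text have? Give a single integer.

Hunk 1: at line 1 remove [vihs] add [pmha] -> 7 lines: sgb pmha ptzov wpx esi cngwi stbu
Hunk 2: at line 3 remove [esi] add [qqa,mib,mgzyd] -> 9 lines: sgb pmha ptzov wpx qqa mib mgzyd cngwi stbu
Hunk 3: at line 1 remove [pmha] add [ctov,zxpfq,opc] -> 11 lines: sgb ctov zxpfq opc ptzov wpx qqa mib mgzyd cngwi stbu
Hunk 4: at line 9 remove [cngwi] add [uqdwv,hmwil] -> 12 lines: sgb ctov zxpfq opc ptzov wpx qqa mib mgzyd uqdwv hmwil stbu
Hunk 5: at line 4 remove [ptzov,wpx] add [zcke] -> 11 lines: sgb ctov zxpfq opc zcke qqa mib mgzyd uqdwv hmwil stbu
Hunk 6: at line 1 remove [ctov] add [uxiqe] -> 11 lines: sgb uxiqe zxpfq opc zcke qqa mib mgzyd uqdwv hmwil stbu
Final line count: 11

Answer: 11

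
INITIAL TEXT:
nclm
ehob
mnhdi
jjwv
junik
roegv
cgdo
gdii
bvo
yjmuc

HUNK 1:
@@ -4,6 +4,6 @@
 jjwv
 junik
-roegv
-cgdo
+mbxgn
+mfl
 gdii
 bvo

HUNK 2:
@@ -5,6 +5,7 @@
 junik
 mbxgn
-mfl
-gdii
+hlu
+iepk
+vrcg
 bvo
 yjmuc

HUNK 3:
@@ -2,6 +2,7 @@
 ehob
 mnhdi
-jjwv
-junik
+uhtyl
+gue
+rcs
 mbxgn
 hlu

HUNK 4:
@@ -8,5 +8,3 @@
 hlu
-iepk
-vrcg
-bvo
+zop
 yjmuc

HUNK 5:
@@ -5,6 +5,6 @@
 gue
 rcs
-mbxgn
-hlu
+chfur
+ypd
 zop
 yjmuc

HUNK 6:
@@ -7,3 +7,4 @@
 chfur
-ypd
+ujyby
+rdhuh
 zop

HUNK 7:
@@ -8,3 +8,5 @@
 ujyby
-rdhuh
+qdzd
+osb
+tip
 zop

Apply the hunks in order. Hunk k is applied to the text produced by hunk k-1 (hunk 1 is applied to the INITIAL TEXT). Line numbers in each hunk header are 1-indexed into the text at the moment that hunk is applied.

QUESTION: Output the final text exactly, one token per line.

Answer: nclm
ehob
mnhdi
uhtyl
gue
rcs
chfur
ujyby
qdzd
osb
tip
zop
yjmuc

Derivation:
Hunk 1: at line 4 remove [roegv,cgdo] add [mbxgn,mfl] -> 10 lines: nclm ehob mnhdi jjwv junik mbxgn mfl gdii bvo yjmuc
Hunk 2: at line 5 remove [mfl,gdii] add [hlu,iepk,vrcg] -> 11 lines: nclm ehob mnhdi jjwv junik mbxgn hlu iepk vrcg bvo yjmuc
Hunk 3: at line 2 remove [jjwv,junik] add [uhtyl,gue,rcs] -> 12 lines: nclm ehob mnhdi uhtyl gue rcs mbxgn hlu iepk vrcg bvo yjmuc
Hunk 4: at line 8 remove [iepk,vrcg,bvo] add [zop] -> 10 lines: nclm ehob mnhdi uhtyl gue rcs mbxgn hlu zop yjmuc
Hunk 5: at line 5 remove [mbxgn,hlu] add [chfur,ypd] -> 10 lines: nclm ehob mnhdi uhtyl gue rcs chfur ypd zop yjmuc
Hunk 6: at line 7 remove [ypd] add [ujyby,rdhuh] -> 11 lines: nclm ehob mnhdi uhtyl gue rcs chfur ujyby rdhuh zop yjmuc
Hunk 7: at line 8 remove [rdhuh] add [qdzd,osb,tip] -> 13 lines: nclm ehob mnhdi uhtyl gue rcs chfur ujyby qdzd osb tip zop yjmuc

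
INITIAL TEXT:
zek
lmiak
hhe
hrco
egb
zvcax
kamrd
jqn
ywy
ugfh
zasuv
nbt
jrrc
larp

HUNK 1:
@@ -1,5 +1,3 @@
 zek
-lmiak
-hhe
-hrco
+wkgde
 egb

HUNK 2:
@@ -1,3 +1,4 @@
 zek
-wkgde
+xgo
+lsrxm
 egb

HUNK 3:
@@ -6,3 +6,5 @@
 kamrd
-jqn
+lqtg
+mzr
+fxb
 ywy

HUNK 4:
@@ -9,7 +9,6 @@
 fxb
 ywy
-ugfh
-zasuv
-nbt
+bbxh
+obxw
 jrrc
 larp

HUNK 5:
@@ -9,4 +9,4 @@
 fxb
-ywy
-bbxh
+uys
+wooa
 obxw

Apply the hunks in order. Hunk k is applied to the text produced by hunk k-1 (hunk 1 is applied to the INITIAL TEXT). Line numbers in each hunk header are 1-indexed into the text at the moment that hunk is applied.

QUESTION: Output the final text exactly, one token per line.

Answer: zek
xgo
lsrxm
egb
zvcax
kamrd
lqtg
mzr
fxb
uys
wooa
obxw
jrrc
larp

Derivation:
Hunk 1: at line 1 remove [lmiak,hhe,hrco] add [wkgde] -> 12 lines: zek wkgde egb zvcax kamrd jqn ywy ugfh zasuv nbt jrrc larp
Hunk 2: at line 1 remove [wkgde] add [xgo,lsrxm] -> 13 lines: zek xgo lsrxm egb zvcax kamrd jqn ywy ugfh zasuv nbt jrrc larp
Hunk 3: at line 6 remove [jqn] add [lqtg,mzr,fxb] -> 15 lines: zek xgo lsrxm egb zvcax kamrd lqtg mzr fxb ywy ugfh zasuv nbt jrrc larp
Hunk 4: at line 9 remove [ugfh,zasuv,nbt] add [bbxh,obxw] -> 14 lines: zek xgo lsrxm egb zvcax kamrd lqtg mzr fxb ywy bbxh obxw jrrc larp
Hunk 5: at line 9 remove [ywy,bbxh] add [uys,wooa] -> 14 lines: zek xgo lsrxm egb zvcax kamrd lqtg mzr fxb uys wooa obxw jrrc larp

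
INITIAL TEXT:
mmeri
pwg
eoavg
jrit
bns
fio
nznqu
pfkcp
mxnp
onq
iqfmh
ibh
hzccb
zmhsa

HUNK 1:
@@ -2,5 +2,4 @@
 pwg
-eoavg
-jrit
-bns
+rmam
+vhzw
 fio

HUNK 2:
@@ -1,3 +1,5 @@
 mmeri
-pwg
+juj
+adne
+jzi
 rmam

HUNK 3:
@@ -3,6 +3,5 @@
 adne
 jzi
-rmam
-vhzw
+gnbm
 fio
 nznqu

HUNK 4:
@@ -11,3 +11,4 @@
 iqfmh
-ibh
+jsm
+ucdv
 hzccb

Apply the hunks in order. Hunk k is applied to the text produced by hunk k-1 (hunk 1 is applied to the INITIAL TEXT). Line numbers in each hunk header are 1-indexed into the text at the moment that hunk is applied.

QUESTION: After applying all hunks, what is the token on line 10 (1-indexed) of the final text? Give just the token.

Hunk 1: at line 2 remove [eoavg,jrit,bns] add [rmam,vhzw] -> 13 lines: mmeri pwg rmam vhzw fio nznqu pfkcp mxnp onq iqfmh ibh hzccb zmhsa
Hunk 2: at line 1 remove [pwg] add [juj,adne,jzi] -> 15 lines: mmeri juj adne jzi rmam vhzw fio nznqu pfkcp mxnp onq iqfmh ibh hzccb zmhsa
Hunk 3: at line 3 remove [rmam,vhzw] add [gnbm] -> 14 lines: mmeri juj adne jzi gnbm fio nznqu pfkcp mxnp onq iqfmh ibh hzccb zmhsa
Hunk 4: at line 11 remove [ibh] add [jsm,ucdv] -> 15 lines: mmeri juj adne jzi gnbm fio nznqu pfkcp mxnp onq iqfmh jsm ucdv hzccb zmhsa
Final line 10: onq

Answer: onq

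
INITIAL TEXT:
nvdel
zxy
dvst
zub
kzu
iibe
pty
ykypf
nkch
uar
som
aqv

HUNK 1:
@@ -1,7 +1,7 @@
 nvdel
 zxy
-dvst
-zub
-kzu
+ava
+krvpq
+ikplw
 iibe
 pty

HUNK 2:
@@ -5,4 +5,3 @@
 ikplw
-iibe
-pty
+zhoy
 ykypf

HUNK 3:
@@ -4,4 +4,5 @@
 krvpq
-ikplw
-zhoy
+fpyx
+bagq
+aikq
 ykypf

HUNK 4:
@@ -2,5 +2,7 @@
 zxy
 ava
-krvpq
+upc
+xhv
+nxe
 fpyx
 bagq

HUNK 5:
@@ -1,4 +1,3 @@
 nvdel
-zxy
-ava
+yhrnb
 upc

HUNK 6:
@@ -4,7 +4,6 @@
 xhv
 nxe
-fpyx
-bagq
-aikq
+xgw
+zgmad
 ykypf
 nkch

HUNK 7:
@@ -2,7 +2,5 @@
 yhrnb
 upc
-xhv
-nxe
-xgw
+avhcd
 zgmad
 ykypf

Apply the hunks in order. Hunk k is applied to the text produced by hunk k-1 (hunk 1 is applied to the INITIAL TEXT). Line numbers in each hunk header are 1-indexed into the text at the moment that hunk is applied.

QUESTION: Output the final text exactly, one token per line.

Hunk 1: at line 1 remove [dvst,zub,kzu] add [ava,krvpq,ikplw] -> 12 lines: nvdel zxy ava krvpq ikplw iibe pty ykypf nkch uar som aqv
Hunk 2: at line 5 remove [iibe,pty] add [zhoy] -> 11 lines: nvdel zxy ava krvpq ikplw zhoy ykypf nkch uar som aqv
Hunk 3: at line 4 remove [ikplw,zhoy] add [fpyx,bagq,aikq] -> 12 lines: nvdel zxy ava krvpq fpyx bagq aikq ykypf nkch uar som aqv
Hunk 4: at line 2 remove [krvpq] add [upc,xhv,nxe] -> 14 lines: nvdel zxy ava upc xhv nxe fpyx bagq aikq ykypf nkch uar som aqv
Hunk 5: at line 1 remove [zxy,ava] add [yhrnb] -> 13 lines: nvdel yhrnb upc xhv nxe fpyx bagq aikq ykypf nkch uar som aqv
Hunk 6: at line 4 remove [fpyx,bagq,aikq] add [xgw,zgmad] -> 12 lines: nvdel yhrnb upc xhv nxe xgw zgmad ykypf nkch uar som aqv
Hunk 7: at line 2 remove [xhv,nxe,xgw] add [avhcd] -> 10 lines: nvdel yhrnb upc avhcd zgmad ykypf nkch uar som aqv

Answer: nvdel
yhrnb
upc
avhcd
zgmad
ykypf
nkch
uar
som
aqv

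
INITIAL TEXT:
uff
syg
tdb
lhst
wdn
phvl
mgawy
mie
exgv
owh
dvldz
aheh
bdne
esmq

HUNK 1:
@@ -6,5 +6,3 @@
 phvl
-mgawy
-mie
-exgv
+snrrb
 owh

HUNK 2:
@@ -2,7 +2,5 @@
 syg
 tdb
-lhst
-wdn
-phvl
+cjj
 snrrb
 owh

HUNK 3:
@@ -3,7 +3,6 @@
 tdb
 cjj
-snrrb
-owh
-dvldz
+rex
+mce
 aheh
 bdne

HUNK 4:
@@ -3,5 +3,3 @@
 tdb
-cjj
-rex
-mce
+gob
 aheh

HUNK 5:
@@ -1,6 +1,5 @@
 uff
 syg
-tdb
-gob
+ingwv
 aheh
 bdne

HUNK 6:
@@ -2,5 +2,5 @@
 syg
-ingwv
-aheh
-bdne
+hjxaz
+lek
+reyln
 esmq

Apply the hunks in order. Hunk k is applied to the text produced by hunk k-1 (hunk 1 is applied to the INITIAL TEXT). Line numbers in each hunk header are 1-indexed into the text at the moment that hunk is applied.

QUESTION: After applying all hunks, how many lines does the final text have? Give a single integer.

Hunk 1: at line 6 remove [mgawy,mie,exgv] add [snrrb] -> 12 lines: uff syg tdb lhst wdn phvl snrrb owh dvldz aheh bdne esmq
Hunk 2: at line 2 remove [lhst,wdn,phvl] add [cjj] -> 10 lines: uff syg tdb cjj snrrb owh dvldz aheh bdne esmq
Hunk 3: at line 3 remove [snrrb,owh,dvldz] add [rex,mce] -> 9 lines: uff syg tdb cjj rex mce aheh bdne esmq
Hunk 4: at line 3 remove [cjj,rex,mce] add [gob] -> 7 lines: uff syg tdb gob aheh bdne esmq
Hunk 5: at line 1 remove [tdb,gob] add [ingwv] -> 6 lines: uff syg ingwv aheh bdne esmq
Hunk 6: at line 2 remove [ingwv,aheh,bdne] add [hjxaz,lek,reyln] -> 6 lines: uff syg hjxaz lek reyln esmq
Final line count: 6

Answer: 6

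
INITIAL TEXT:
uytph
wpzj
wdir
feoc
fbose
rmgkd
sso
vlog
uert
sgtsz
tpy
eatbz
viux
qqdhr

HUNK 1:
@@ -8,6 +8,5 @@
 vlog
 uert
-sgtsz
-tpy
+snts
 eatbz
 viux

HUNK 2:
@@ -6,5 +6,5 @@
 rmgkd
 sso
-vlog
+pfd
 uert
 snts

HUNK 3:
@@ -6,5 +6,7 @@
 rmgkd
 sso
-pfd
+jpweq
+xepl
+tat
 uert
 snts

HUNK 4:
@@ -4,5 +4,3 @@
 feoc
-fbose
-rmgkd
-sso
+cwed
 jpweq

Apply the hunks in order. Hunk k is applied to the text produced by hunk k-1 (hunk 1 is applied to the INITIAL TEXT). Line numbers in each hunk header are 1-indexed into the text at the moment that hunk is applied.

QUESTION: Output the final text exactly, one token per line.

Hunk 1: at line 8 remove [sgtsz,tpy] add [snts] -> 13 lines: uytph wpzj wdir feoc fbose rmgkd sso vlog uert snts eatbz viux qqdhr
Hunk 2: at line 6 remove [vlog] add [pfd] -> 13 lines: uytph wpzj wdir feoc fbose rmgkd sso pfd uert snts eatbz viux qqdhr
Hunk 3: at line 6 remove [pfd] add [jpweq,xepl,tat] -> 15 lines: uytph wpzj wdir feoc fbose rmgkd sso jpweq xepl tat uert snts eatbz viux qqdhr
Hunk 4: at line 4 remove [fbose,rmgkd,sso] add [cwed] -> 13 lines: uytph wpzj wdir feoc cwed jpweq xepl tat uert snts eatbz viux qqdhr

Answer: uytph
wpzj
wdir
feoc
cwed
jpweq
xepl
tat
uert
snts
eatbz
viux
qqdhr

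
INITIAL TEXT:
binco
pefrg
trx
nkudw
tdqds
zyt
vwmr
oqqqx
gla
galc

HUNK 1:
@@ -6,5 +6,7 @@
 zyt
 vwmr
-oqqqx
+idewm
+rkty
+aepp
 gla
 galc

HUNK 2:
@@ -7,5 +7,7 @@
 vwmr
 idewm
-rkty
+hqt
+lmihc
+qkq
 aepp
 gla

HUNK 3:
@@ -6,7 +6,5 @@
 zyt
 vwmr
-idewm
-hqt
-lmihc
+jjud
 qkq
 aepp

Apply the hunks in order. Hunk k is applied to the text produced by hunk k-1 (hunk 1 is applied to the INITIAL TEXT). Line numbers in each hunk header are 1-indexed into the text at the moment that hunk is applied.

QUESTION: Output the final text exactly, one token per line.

Hunk 1: at line 6 remove [oqqqx] add [idewm,rkty,aepp] -> 12 lines: binco pefrg trx nkudw tdqds zyt vwmr idewm rkty aepp gla galc
Hunk 2: at line 7 remove [rkty] add [hqt,lmihc,qkq] -> 14 lines: binco pefrg trx nkudw tdqds zyt vwmr idewm hqt lmihc qkq aepp gla galc
Hunk 3: at line 6 remove [idewm,hqt,lmihc] add [jjud] -> 12 lines: binco pefrg trx nkudw tdqds zyt vwmr jjud qkq aepp gla galc

Answer: binco
pefrg
trx
nkudw
tdqds
zyt
vwmr
jjud
qkq
aepp
gla
galc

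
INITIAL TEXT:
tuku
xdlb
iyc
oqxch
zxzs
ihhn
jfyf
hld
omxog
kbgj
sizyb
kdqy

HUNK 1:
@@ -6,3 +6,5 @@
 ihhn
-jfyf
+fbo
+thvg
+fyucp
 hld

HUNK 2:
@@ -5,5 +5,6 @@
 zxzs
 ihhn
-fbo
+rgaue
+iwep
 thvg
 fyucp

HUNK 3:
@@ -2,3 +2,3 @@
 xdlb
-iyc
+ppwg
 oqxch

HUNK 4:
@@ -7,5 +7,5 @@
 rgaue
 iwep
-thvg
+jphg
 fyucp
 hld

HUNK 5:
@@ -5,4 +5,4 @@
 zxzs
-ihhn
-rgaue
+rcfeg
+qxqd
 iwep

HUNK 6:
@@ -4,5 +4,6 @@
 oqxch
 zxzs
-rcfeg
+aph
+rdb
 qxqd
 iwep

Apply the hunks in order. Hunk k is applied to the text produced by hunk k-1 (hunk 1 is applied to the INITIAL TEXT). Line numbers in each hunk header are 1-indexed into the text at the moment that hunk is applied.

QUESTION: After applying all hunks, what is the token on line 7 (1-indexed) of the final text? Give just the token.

Answer: rdb

Derivation:
Hunk 1: at line 6 remove [jfyf] add [fbo,thvg,fyucp] -> 14 lines: tuku xdlb iyc oqxch zxzs ihhn fbo thvg fyucp hld omxog kbgj sizyb kdqy
Hunk 2: at line 5 remove [fbo] add [rgaue,iwep] -> 15 lines: tuku xdlb iyc oqxch zxzs ihhn rgaue iwep thvg fyucp hld omxog kbgj sizyb kdqy
Hunk 3: at line 2 remove [iyc] add [ppwg] -> 15 lines: tuku xdlb ppwg oqxch zxzs ihhn rgaue iwep thvg fyucp hld omxog kbgj sizyb kdqy
Hunk 4: at line 7 remove [thvg] add [jphg] -> 15 lines: tuku xdlb ppwg oqxch zxzs ihhn rgaue iwep jphg fyucp hld omxog kbgj sizyb kdqy
Hunk 5: at line 5 remove [ihhn,rgaue] add [rcfeg,qxqd] -> 15 lines: tuku xdlb ppwg oqxch zxzs rcfeg qxqd iwep jphg fyucp hld omxog kbgj sizyb kdqy
Hunk 6: at line 4 remove [rcfeg] add [aph,rdb] -> 16 lines: tuku xdlb ppwg oqxch zxzs aph rdb qxqd iwep jphg fyucp hld omxog kbgj sizyb kdqy
Final line 7: rdb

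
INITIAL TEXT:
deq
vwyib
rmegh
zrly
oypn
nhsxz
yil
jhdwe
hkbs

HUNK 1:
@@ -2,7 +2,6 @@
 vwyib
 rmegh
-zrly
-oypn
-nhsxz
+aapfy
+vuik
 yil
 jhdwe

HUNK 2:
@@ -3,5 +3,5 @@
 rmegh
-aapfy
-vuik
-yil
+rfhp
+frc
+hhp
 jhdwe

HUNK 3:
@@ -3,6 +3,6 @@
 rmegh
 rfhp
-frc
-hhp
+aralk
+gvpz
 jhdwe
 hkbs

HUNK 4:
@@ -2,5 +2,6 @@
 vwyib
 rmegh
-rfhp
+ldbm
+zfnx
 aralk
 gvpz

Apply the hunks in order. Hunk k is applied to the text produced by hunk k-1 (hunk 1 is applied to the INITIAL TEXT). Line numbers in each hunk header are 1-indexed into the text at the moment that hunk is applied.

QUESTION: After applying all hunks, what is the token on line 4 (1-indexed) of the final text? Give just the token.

Hunk 1: at line 2 remove [zrly,oypn,nhsxz] add [aapfy,vuik] -> 8 lines: deq vwyib rmegh aapfy vuik yil jhdwe hkbs
Hunk 2: at line 3 remove [aapfy,vuik,yil] add [rfhp,frc,hhp] -> 8 lines: deq vwyib rmegh rfhp frc hhp jhdwe hkbs
Hunk 3: at line 3 remove [frc,hhp] add [aralk,gvpz] -> 8 lines: deq vwyib rmegh rfhp aralk gvpz jhdwe hkbs
Hunk 4: at line 2 remove [rfhp] add [ldbm,zfnx] -> 9 lines: deq vwyib rmegh ldbm zfnx aralk gvpz jhdwe hkbs
Final line 4: ldbm

Answer: ldbm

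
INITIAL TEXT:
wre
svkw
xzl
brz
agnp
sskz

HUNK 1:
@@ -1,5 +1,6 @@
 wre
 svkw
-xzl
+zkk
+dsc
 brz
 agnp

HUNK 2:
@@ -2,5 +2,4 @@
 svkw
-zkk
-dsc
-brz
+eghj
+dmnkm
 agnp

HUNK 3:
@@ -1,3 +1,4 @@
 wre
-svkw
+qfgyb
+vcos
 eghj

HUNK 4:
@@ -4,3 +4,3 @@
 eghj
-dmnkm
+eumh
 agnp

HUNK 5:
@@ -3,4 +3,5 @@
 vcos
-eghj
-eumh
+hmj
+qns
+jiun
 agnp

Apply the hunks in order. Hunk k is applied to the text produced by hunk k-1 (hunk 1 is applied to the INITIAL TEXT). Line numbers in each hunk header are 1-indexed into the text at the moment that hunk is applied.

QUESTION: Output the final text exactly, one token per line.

Answer: wre
qfgyb
vcos
hmj
qns
jiun
agnp
sskz

Derivation:
Hunk 1: at line 1 remove [xzl] add [zkk,dsc] -> 7 lines: wre svkw zkk dsc brz agnp sskz
Hunk 2: at line 2 remove [zkk,dsc,brz] add [eghj,dmnkm] -> 6 lines: wre svkw eghj dmnkm agnp sskz
Hunk 3: at line 1 remove [svkw] add [qfgyb,vcos] -> 7 lines: wre qfgyb vcos eghj dmnkm agnp sskz
Hunk 4: at line 4 remove [dmnkm] add [eumh] -> 7 lines: wre qfgyb vcos eghj eumh agnp sskz
Hunk 5: at line 3 remove [eghj,eumh] add [hmj,qns,jiun] -> 8 lines: wre qfgyb vcos hmj qns jiun agnp sskz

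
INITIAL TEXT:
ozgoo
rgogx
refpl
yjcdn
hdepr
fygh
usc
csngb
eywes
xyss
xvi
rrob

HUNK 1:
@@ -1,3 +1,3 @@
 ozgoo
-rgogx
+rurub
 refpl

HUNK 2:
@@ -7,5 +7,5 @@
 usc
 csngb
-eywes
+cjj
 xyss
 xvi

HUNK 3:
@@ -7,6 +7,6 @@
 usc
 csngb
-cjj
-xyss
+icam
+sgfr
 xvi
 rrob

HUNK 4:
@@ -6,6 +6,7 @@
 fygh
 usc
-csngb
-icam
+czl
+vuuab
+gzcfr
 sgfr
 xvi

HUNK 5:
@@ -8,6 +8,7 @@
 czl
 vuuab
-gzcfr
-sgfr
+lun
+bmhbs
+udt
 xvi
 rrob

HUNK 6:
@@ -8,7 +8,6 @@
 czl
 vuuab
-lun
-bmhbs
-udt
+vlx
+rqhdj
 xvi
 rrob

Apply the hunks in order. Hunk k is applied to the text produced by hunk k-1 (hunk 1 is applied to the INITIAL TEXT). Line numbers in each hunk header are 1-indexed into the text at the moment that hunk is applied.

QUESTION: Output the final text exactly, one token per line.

Answer: ozgoo
rurub
refpl
yjcdn
hdepr
fygh
usc
czl
vuuab
vlx
rqhdj
xvi
rrob

Derivation:
Hunk 1: at line 1 remove [rgogx] add [rurub] -> 12 lines: ozgoo rurub refpl yjcdn hdepr fygh usc csngb eywes xyss xvi rrob
Hunk 2: at line 7 remove [eywes] add [cjj] -> 12 lines: ozgoo rurub refpl yjcdn hdepr fygh usc csngb cjj xyss xvi rrob
Hunk 3: at line 7 remove [cjj,xyss] add [icam,sgfr] -> 12 lines: ozgoo rurub refpl yjcdn hdepr fygh usc csngb icam sgfr xvi rrob
Hunk 4: at line 6 remove [csngb,icam] add [czl,vuuab,gzcfr] -> 13 lines: ozgoo rurub refpl yjcdn hdepr fygh usc czl vuuab gzcfr sgfr xvi rrob
Hunk 5: at line 8 remove [gzcfr,sgfr] add [lun,bmhbs,udt] -> 14 lines: ozgoo rurub refpl yjcdn hdepr fygh usc czl vuuab lun bmhbs udt xvi rrob
Hunk 6: at line 8 remove [lun,bmhbs,udt] add [vlx,rqhdj] -> 13 lines: ozgoo rurub refpl yjcdn hdepr fygh usc czl vuuab vlx rqhdj xvi rrob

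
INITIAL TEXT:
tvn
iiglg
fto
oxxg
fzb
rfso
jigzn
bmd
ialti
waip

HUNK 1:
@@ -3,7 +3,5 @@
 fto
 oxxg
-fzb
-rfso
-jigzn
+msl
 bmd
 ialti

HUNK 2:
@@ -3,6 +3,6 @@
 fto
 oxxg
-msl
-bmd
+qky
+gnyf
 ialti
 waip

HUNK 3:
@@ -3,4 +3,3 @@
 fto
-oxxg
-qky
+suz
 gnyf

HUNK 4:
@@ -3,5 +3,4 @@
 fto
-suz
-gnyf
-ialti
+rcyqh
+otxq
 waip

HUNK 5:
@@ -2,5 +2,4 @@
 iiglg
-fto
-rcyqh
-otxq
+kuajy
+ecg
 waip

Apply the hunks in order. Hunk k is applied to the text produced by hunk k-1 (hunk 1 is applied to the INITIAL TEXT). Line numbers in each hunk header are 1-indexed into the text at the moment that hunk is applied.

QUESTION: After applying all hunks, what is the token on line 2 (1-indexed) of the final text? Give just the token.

Hunk 1: at line 3 remove [fzb,rfso,jigzn] add [msl] -> 8 lines: tvn iiglg fto oxxg msl bmd ialti waip
Hunk 2: at line 3 remove [msl,bmd] add [qky,gnyf] -> 8 lines: tvn iiglg fto oxxg qky gnyf ialti waip
Hunk 3: at line 3 remove [oxxg,qky] add [suz] -> 7 lines: tvn iiglg fto suz gnyf ialti waip
Hunk 4: at line 3 remove [suz,gnyf,ialti] add [rcyqh,otxq] -> 6 lines: tvn iiglg fto rcyqh otxq waip
Hunk 5: at line 2 remove [fto,rcyqh,otxq] add [kuajy,ecg] -> 5 lines: tvn iiglg kuajy ecg waip
Final line 2: iiglg

Answer: iiglg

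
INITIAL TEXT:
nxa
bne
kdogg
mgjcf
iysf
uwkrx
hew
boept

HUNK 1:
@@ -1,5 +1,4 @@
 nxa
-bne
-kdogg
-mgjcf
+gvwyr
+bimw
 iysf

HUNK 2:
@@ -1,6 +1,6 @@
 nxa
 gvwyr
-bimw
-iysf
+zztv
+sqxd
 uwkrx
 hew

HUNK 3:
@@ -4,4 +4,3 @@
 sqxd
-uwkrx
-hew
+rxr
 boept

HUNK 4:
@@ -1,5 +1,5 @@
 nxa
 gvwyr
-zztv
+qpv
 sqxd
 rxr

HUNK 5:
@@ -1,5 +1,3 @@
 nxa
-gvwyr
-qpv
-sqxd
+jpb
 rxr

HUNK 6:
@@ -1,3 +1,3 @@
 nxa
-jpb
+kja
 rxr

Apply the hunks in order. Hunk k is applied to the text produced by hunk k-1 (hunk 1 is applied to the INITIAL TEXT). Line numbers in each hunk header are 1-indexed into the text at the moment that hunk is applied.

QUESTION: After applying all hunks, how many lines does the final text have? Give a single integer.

Answer: 4

Derivation:
Hunk 1: at line 1 remove [bne,kdogg,mgjcf] add [gvwyr,bimw] -> 7 lines: nxa gvwyr bimw iysf uwkrx hew boept
Hunk 2: at line 1 remove [bimw,iysf] add [zztv,sqxd] -> 7 lines: nxa gvwyr zztv sqxd uwkrx hew boept
Hunk 3: at line 4 remove [uwkrx,hew] add [rxr] -> 6 lines: nxa gvwyr zztv sqxd rxr boept
Hunk 4: at line 1 remove [zztv] add [qpv] -> 6 lines: nxa gvwyr qpv sqxd rxr boept
Hunk 5: at line 1 remove [gvwyr,qpv,sqxd] add [jpb] -> 4 lines: nxa jpb rxr boept
Hunk 6: at line 1 remove [jpb] add [kja] -> 4 lines: nxa kja rxr boept
Final line count: 4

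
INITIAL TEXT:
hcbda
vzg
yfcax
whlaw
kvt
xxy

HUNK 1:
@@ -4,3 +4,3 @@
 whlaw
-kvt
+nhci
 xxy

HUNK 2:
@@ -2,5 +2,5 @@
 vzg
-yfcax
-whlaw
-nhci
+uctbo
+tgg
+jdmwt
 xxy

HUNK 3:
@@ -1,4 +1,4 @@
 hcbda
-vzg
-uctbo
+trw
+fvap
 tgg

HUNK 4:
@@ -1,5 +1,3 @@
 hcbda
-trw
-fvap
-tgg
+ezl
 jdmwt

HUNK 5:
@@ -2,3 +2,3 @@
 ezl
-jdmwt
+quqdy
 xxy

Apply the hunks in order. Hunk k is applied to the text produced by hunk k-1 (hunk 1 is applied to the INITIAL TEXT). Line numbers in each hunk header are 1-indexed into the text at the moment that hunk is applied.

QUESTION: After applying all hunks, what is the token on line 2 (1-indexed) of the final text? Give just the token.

Hunk 1: at line 4 remove [kvt] add [nhci] -> 6 lines: hcbda vzg yfcax whlaw nhci xxy
Hunk 2: at line 2 remove [yfcax,whlaw,nhci] add [uctbo,tgg,jdmwt] -> 6 lines: hcbda vzg uctbo tgg jdmwt xxy
Hunk 3: at line 1 remove [vzg,uctbo] add [trw,fvap] -> 6 lines: hcbda trw fvap tgg jdmwt xxy
Hunk 4: at line 1 remove [trw,fvap,tgg] add [ezl] -> 4 lines: hcbda ezl jdmwt xxy
Hunk 5: at line 2 remove [jdmwt] add [quqdy] -> 4 lines: hcbda ezl quqdy xxy
Final line 2: ezl

Answer: ezl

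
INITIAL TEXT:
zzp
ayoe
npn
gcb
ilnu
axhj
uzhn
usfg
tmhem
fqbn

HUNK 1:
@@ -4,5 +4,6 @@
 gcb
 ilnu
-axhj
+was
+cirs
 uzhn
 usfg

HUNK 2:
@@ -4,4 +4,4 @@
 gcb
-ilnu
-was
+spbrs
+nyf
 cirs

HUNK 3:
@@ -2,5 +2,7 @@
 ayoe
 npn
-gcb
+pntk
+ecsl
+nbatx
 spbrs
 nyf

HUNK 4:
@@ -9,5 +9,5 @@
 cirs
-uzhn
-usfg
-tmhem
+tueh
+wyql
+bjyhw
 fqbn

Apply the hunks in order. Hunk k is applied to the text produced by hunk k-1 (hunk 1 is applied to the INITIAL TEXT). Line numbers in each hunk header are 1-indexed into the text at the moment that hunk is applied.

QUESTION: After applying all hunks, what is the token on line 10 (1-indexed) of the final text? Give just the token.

Hunk 1: at line 4 remove [axhj] add [was,cirs] -> 11 lines: zzp ayoe npn gcb ilnu was cirs uzhn usfg tmhem fqbn
Hunk 2: at line 4 remove [ilnu,was] add [spbrs,nyf] -> 11 lines: zzp ayoe npn gcb spbrs nyf cirs uzhn usfg tmhem fqbn
Hunk 3: at line 2 remove [gcb] add [pntk,ecsl,nbatx] -> 13 lines: zzp ayoe npn pntk ecsl nbatx spbrs nyf cirs uzhn usfg tmhem fqbn
Hunk 4: at line 9 remove [uzhn,usfg,tmhem] add [tueh,wyql,bjyhw] -> 13 lines: zzp ayoe npn pntk ecsl nbatx spbrs nyf cirs tueh wyql bjyhw fqbn
Final line 10: tueh

Answer: tueh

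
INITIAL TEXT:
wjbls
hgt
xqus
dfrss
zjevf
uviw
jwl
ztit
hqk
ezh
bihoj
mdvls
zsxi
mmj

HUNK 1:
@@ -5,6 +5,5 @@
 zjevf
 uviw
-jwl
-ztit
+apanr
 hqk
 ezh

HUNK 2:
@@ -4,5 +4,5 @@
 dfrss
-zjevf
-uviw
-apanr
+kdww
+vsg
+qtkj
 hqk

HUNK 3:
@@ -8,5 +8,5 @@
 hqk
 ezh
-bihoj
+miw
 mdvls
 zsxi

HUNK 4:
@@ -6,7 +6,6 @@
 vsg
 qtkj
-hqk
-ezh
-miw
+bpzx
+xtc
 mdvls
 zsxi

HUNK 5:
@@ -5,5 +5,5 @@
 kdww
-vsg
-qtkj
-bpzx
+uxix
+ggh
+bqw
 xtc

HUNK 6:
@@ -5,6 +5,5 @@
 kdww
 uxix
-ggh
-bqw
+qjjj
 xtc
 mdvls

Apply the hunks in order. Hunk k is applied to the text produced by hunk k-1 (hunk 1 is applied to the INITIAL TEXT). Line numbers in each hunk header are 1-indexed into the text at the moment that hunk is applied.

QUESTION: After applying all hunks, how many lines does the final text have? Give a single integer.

Hunk 1: at line 5 remove [jwl,ztit] add [apanr] -> 13 lines: wjbls hgt xqus dfrss zjevf uviw apanr hqk ezh bihoj mdvls zsxi mmj
Hunk 2: at line 4 remove [zjevf,uviw,apanr] add [kdww,vsg,qtkj] -> 13 lines: wjbls hgt xqus dfrss kdww vsg qtkj hqk ezh bihoj mdvls zsxi mmj
Hunk 3: at line 8 remove [bihoj] add [miw] -> 13 lines: wjbls hgt xqus dfrss kdww vsg qtkj hqk ezh miw mdvls zsxi mmj
Hunk 4: at line 6 remove [hqk,ezh,miw] add [bpzx,xtc] -> 12 lines: wjbls hgt xqus dfrss kdww vsg qtkj bpzx xtc mdvls zsxi mmj
Hunk 5: at line 5 remove [vsg,qtkj,bpzx] add [uxix,ggh,bqw] -> 12 lines: wjbls hgt xqus dfrss kdww uxix ggh bqw xtc mdvls zsxi mmj
Hunk 6: at line 5 remove [ggh,bqw] add [qjjj] -> 11 lines: wjbls hgt xqus dfrss kdww uxix qjjj xtc mdvls zsxi mmj
Final line count: 11

Answer: 11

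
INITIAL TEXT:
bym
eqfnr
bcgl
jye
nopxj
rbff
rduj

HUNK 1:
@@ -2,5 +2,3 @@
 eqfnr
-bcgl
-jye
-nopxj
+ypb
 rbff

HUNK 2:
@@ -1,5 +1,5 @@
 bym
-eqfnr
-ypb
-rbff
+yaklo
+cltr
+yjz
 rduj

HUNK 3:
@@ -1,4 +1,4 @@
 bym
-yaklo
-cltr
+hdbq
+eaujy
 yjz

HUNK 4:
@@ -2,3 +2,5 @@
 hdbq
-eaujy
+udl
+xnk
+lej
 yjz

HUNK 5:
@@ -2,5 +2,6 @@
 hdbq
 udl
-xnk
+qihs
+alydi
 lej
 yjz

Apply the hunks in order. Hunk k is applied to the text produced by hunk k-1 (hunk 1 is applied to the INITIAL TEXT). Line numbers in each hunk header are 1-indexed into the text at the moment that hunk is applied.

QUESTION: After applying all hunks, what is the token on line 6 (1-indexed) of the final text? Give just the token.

Answer: lej

Derivation:
Hunk 1: at line 2 remove [bcgl,jye,nopxj] add [ypb] -> 5 lines: bym eqfnr ypb rbff rduj
Hunk 2: at line 1 remove [eqfnr,ypb,rbff] add [yaklo,cltr,yjz] -> 5 lines: bym yaklo cltr yjz rduj
Hunk 3: at line 1 remove [yaklo,cltr] add [hdbq,eaujy] -> 5 lines: bym hdbq eaujy yjz rduj
Hunk 4: at line 2 remove [eaujy] add [udl,xnk,lej] -> 7 lines: bym hdbq udl xnk lej yjz rduj
Hunk 5: at line 2 remove [xnk] add [qihs,alydi] -> 8 lines: bym hdbq udl qihs alydi lej yjz rduj
Final line 6: lej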